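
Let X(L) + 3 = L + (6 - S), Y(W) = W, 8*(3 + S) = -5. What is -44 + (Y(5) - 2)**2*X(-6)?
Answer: -307/8 ≈ -38.375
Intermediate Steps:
S = -29/8 (S = -3 + (1/8)*(-5) = -3 - 5/8 = -29/8 ≈ -3.6250)
X(L) = 53/8 + L (X(L) = -3 + (L + (6 - 1*(-29/8))) = -3 + (L + (6 + 29/8)) = -3 + (L + 77/8) = -3 + (77/8 + L) = 53/8 + L)
-44 + (Y(5) - 2)**2*X(-6) = -44 + (5 - 2)**2*(53/8 - 6) = -44 + 3**2*(5/8) = -44 + 9*(5/8) = -44 + 45/8 = -307/8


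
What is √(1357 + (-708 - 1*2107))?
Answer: 27*I*√2 ≈ 38.184*I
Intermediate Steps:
√(1357 + (-708 - 1*2107)) = √(1357 + (-708 - 2107)) = √(1357 - 2815) = √(-1458) = 27*I*√2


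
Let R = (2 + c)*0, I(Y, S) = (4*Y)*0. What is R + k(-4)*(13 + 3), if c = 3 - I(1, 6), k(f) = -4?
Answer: -64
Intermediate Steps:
I(Y, S) = 0
c = 3 (c = 3 - 1*0 = 3 + 0 = 3)
R = 0 (R = (2 + 3)*0 = 5*0 = 0)
R + k(-4)*(13 + 3) = 0 - 4*(13 + 3) = 0 - 4*16 = 0 - 64 = -64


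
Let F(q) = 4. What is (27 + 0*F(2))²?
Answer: 729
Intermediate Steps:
(27 + 0*F(2))² = (27 + 0*4)² = (27 + 0)² = 27² = 729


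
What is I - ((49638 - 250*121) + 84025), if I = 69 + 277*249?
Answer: -34371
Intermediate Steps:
I = 69042 (I = 69 + 68973 = 69042)
I - ((49638 - 250*121) + 84025) = 69042 - ((49638 - 250*121) + 84025) = 69042 - ((49638 - 30250) + 84025) = 69042 - (19388 + 84025) = 69042 - 1*103413 = 69042 - 103413 = -34371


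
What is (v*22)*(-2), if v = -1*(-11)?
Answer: -484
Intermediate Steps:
v = 11
(v*22)*(-2) = (11*22)*(-2) = 242*(-2) = -484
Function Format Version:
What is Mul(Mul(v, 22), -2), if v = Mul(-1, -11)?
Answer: -484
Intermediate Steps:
v = 11
Mul(Mul(v, 22), -2) = Mul(Mul(11, 22), -2) = Mul(242, -2) = -484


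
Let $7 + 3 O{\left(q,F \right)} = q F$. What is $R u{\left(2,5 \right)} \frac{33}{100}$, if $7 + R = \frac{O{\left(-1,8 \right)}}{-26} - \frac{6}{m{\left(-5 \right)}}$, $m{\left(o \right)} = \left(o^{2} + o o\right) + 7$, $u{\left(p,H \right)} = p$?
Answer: $- \frac{22539}{4940} \approx -4.5626$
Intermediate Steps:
$O{\left(q,F \right)} = - \frac{7}{3} + \frac{F q}{3}$ ($O{\left(q,F \right)} = - \frac{7}{3} + \frac{q F}{3} = - \frac{7}{3} + \frac{F q}{3}$)
$m{\left(o \right)} = 7 + 2 o^{2}$ ($m{\left(o \right)} = \left(o^{2} + o^{2}\right) + 7 = 2 o^{2} + 7 = 7 + 2 o^{2}$)
$R = - \frac{3415}{494}$ ($R = -7 + \left(\frac{- \frac{7}{3} + \frac{1}{3} \cdot 8 \left(-1\right)}{-26} - \frac{6}{7 + 2 \left(-5\right)^{2}}\right) = -7 + \left(\left(- \frac{7}{3} - \frac{8}{3}\right) \left(- \frac{1}{26}\right) - \frac{6}{7 + 2 \cdot 25}\right) = -7 - \left(- \frac{5}{26} + \frac{6}{7 + 50}\right) = -7 + \left(\frac{5}{26} - \frac{6}{57}\right) = -7 + \left(\frac{5}{26} - \frac{2}{19}\right) = -7 + \frac{43}{494} = - \frac{3415}{494} \approx -6.913$)
$R u{\left(2,5 \right)} \frac{33}{100} = \left(- \frac{3415}{494}\right) 2 \cdot \frac{33}{100} = - \frac{3415 \cdot 33 \cdot \frac{1}{100}}{247} = \left(- \frac{3415}{247}\right) \frac{33}{100} = - \frac{22539}{4940}$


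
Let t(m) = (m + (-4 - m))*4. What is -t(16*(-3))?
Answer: 16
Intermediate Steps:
t(m) = -16 (t(m) = -4*4 = -16)
-t(16*(-3)) = -1*(-16) = 16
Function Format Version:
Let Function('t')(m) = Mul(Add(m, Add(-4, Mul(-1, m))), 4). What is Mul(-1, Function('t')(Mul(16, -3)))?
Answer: 16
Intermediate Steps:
Function('t')(m) = -16 (Function('t')(m) = Mul(-4, 4) = -16)
Mul(-1, Function('t')(Mul(16, -3))) = Mul(-1, -16) = 16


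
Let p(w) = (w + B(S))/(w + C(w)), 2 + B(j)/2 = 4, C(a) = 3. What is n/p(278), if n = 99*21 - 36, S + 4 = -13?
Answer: 191361/94 ≈ 2035.8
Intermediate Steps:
S = -17 (S = -4 - 13 = -17)
B(j) = 4 (B(j) = -4 + 2*4 = -4 + 8 = 4)
p(w) = (4 + w)/(3 + w) (p(w) = (w + 4)/(w + 3) = (4 + w)/(3 + w))
n = 2043 (n = 2079 - 36 = 2043)
n/p(278) = 2043/(((4 + 278)/(3 + 278))) = 2043/((282/281)) = 2043/(((1/281)*282)) = 2043/(282/281) = 2043*(281/282) = 191361/94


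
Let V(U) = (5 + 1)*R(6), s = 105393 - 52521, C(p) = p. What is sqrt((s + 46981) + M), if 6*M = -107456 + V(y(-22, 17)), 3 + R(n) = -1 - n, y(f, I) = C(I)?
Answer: sqrt(737403)/3 ≈ 286.24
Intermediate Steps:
y(f, I) = I
s = 52872
R(n) = -4 - n (R(n) = -3 + (-1 - n) = -4 - n)
V(U) = -60 (V(U) = (5 + 1)*(-4 - 1*6) = 6*(-4 - 6) = 6*(-10) = -60)
M = -53758/3 (M = (-107456 - 60)/6 = (1/6)*(-107516) = -53758/3 ≈ -17919.)
sqrt((s + 46981) + M) = sqrt((52872 + 46981) - 53758/3) = sqrt(99853 - 53758/3) = sqrt(245801/3) = sqrt(737403)/3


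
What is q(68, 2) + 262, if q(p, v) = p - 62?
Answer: 268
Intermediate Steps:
q(p, v) = -62 + p
q(68, 2) + 262 = (-62 + 68) + 262 = 6 + 262 = 268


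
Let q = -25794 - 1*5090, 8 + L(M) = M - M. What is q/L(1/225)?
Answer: 7721/2 ≈ 3860.5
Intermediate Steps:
L(M) = -8 (L(M) = -8 + (M - M) = -8 + 0 = -8)
q = -30884 (q = -25794 - 5090 = -30884)
q/L(1/225) = -30884/(-8) = -30884*(-⅛) = 7721/2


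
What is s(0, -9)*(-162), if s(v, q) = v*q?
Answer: 0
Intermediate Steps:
s(v, q) = q*v
s(0, -9)*(-162) = -9*0*(-162) = 0*(-162) = 0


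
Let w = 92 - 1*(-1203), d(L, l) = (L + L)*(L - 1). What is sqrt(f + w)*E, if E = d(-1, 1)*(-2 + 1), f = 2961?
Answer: -16*sqrt(266) ≈ -260.95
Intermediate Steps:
d(L, l) = 2*L*(-1 + L) (d(L, l) = (2*L)*(-1 + L) = 2*L*(-1 + L))
w = 1295 (w = 92 + 1203 = 1295)
E = -4 (E = (2*(-1)*(-1 - 1))*(-2 + 1) = (2*(-1)*(-2))*(-1) = 4*(-1) = -4)
sqrt(f + w)*E = sqrt(2961 + 1295)*(-4) = sqrt(4256)*(-4) = (4*sqrt(266))*(-4) = -16*sqrt(266)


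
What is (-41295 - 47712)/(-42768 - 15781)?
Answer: 89007/58549 ≈ 1.5202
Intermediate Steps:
(-41295 - 47712)/(-42768 - 15781) = -89007/(-58549) = -89007*(-1/58549) = 89007/58549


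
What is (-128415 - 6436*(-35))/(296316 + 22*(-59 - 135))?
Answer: 96845/292048 ≈ 0.33161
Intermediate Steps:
(-128415 - 6436*(-35))/(296316 + 22*(-59 - 135)) = (-128415 + 225260)/(296316 + 22*(-194)) = 96845/(296316 - 4268) = 96845/292048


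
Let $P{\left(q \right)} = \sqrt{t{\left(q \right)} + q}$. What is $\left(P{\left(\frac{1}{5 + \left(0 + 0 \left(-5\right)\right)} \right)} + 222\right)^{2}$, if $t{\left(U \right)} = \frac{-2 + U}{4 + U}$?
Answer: $\frac{1724932}{35} + \frac{888 i \sqrt{70}}{35} \approx 49284.0 + 212.27 i$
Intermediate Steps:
$t{\left(U \right)} = \frac{-2 + U}{4 + U}$
$P{\left(q \right)} = \sqrt{q + \frac{-2 + q}{4 + q}}$ ($P{\left(q \right)} = \sqrt{\frac{-2 + q}{4 + q} + q} = \sqrt{q + \frac{-2 + q}{4 + q}}$)
$\left(P{\left(\frac{1}{5 + \left(0 + 0 \left(-5\right)\right)} \right)} + 222\right)^{2} = \left(\sqrt{\frac{-2 + \frac{1}{5 + \left(0 + 0 \left(-5\right)\right)} + \frac{4 + \frac{1}{5 + \left(0 + 0 \left(-5\right)\right)}}{5 + \left(0 + 0 \left(-5\right)\right)}}{4 + \frac{1}{5 + \left(0 + 0 \left(-5\right)\right)}}} + 222\right)^{2} = \left(\sqrt{\frac{-2 + \frac{1}{5 + \left(0 + 0\right)} + \frac{4 + \frac{1}{5 + \left(0 + 0\right)}}{5 + \left(0 + 0\right)}}{4 + \frac{1}{5 + \left(0 + 0\right)}}} + 222\right)^{2} = \left(\sqrt{\frac{-2 + \frac{1}{5 + 0} + \frac{4 + \frac{1}{5 + 0}}{5 + 0}}{4 + \frac{1}{5 + 0}}} + 222\right)^{2} = \left(\sqrt{\frac{-2 + \frac{1}{5} + \frac{4 + \frac{1}{5}}{5}}{4 + \frac{1}{5}}} + 222\right)^{2} = \left(\sqrt{\frac{-2 + \frac{1}{5} + \frac{1}{5} \cdot \frac{21}{5}}{\frac{21}{5}}} + 222\right)^{2} = \left(\sqrt{\frac{5 \left(-2 + \frac{1}{5} + \frac{21}{25}\right)}{21}} + 222\right)^{2} = \left(\sqrt{\frac{5}{21} \left(- \frac{24}{25}\right)} + 222\right)^{2} = \left(\sqrt{- \frac{8}{35}} + 222\right)^{2} = \left(\frac{2 i \sqrt{70}}{35} + 222\right)^{2} = \left(222 + \frac{2 i \sqrt{70}}{35}\right)^{2}$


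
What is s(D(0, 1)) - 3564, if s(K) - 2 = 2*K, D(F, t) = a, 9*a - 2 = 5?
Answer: -32044/9 ≈ -3560.4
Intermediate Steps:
a = 7/9 (a = 2/9 + (⅑)*5 = 2/9 + 5/9 = 7/9 ≈ 0.77778)
D(F, t) = 7/9
s(K) = 2 + 2*K
s(D(0, 1)) - 3564 = (2 + 2*(7/9)) - 3564 = (2 + 14/9) - 3564 = 32/9 - 3564 = -32044/9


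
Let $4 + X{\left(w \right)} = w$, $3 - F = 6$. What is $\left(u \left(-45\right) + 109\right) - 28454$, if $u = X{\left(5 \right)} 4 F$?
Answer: $-27805$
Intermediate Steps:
$F = -3$ ($F = 3 - 6 = -3$)
$X{\left(w \right)} = -4 + w$
$u = -12$ ($u = \left(-4 + 5\right) 4 \left(-3\right) = 1 \cdot 4 \left(-3\right) = 4 \left(-3\right) = -12$)
$\left(u \left(-45\right) + 109\right) - 28454 = \left(\left(-12\right) \left(-45\right) + 109\right) - 28454 = \left(540 + 109\right) - 28454 = 649 - 28454 = -27805$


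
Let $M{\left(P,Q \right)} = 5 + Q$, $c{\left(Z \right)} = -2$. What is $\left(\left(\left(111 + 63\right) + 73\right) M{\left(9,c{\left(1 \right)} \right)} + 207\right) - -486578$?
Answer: $487526$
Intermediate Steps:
$\left(\left(\left(111 + 63\right) + 73\right) M{\left(9,c{\left(1 \right)} \right)} + 207\right) - -486578 = \left(\left(\left(111 + 63\right) + 73\right) \left(5 - 2\right) + 207\right) - -486578 = \left(\left(174 + 73\right) 3 + 207\right) + 486578 = \left(247 \cdot 3 + 207\right) + 486578 = \left(741 + 207\right) + 486578 = 948 + 486578 = 487526$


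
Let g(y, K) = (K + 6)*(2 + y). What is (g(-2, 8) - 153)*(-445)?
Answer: 68085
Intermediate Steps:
g(y, K) = (2 + y)*(6 + K) (g(y, K) = (6 + K)*(2 + y) = (2 + y)*(6 + K))
(g(-2, 8) - 153)*(-445) = ((12 + 2*8 + 6*(-2) + 8*(-2)) - 153)*(-445) = ((12 + 16 - 12 - 16) - 153)*(-445) = (0 - 153)*(-445) = -153*(-445) = 68085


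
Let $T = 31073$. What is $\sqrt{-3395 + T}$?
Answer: $\sqrt{27678} \approx 166.37$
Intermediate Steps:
$\sqrt{-3395 + T} = \sqrt{-3395 + 31073} = \sqrt{27678}$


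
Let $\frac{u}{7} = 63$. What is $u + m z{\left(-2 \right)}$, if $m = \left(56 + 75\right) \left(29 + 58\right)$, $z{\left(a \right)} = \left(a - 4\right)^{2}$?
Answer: $410733$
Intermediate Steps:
$z{\left(a \right)} = \left(-4 + a\right)^{2}$
$m = 11397$ ($m = 131 \cdot 87 = 11397$)
$u = 441$ ($u = 7 \cdot 63 = 441$)
$u + m z{\left(-2 \right)} = 441 + 11397 \left(-4 - 2\right)^{2} = 441 + 11397 \left(-6\right)^{2} = 441 + 11397 \cdot 36 = 441 + 410292 = 410733$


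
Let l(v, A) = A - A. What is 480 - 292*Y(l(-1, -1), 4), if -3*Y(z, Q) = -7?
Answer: -604/3 ≈ -201.33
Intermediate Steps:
l(v, A) = 0
Y(z, Q) = 7/3 (Y(z, Q) = -1/3*(-7) = 7/3)
480 - 292*Y(l(-1, -1), 4) = 480 - 292*7/3 = 480 - 2044/3 = -604/3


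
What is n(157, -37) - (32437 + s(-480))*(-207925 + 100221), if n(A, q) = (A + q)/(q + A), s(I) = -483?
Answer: 3441573617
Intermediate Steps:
n(A, q) = 1 (n(A, q) = (A + q)/(A + q) = 1)
n(157, -37) - (32437 + s(-480))*(-207925 + 100221) = 1 - (32437 - 483)*(-207925 + 100221) = 1 - 31954*(-107704) = 1 - 1*(-3441573616) = 1 + 3441573616 = 3441573617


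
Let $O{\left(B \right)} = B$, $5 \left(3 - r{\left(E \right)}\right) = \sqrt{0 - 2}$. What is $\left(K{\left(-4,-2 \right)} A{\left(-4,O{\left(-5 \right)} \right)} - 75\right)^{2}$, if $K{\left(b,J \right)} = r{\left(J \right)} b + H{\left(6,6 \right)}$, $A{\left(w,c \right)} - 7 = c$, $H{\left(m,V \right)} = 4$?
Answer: $\frac{206897}{25} - \frac{1456 i \sqrt{2}}{5} \approx 8275.9 - 411.82 i$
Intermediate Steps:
$r{\left(E \right)} = 3 - \frac{i \sqrt{2}}{5}$ ($r{\left(E \right)} = 3 - \frac{\sqrt{0 - 2}}{5} = 3 - \frac{\sqrt{-2}}{5} = 3 - \frac{i \sqrt{2}}{5}$)
$A{\left(w,c \right)} = 7 + c$
$K{\left(b,J \right)} = 4 + b \left(3 - \frac{i \sqrt{2}}{5}\right)$ ($K{\left(b,J \right)} = \left(3 - \frac{i \sqrt{2}}{5}\right) b + 4 = b \left(3 - \frac{i \sqrt{2}}{5}\right) + 4 = 4 + b \left(3 - \frac{i \sqrt{2}}{5}\right)$)
$\left(K{\left(-4,-2 \right)} A{\left(-4,O{\left(-5 \right)} \right)} - 75\right)^{2} = \left(\left(4 + \frac{1}{5} \left(-4\right) \left(15 - i \sqrt{2}\right)\right) \left(7 - 5\right) - 75\right)^{2} = \left(\left(4 - \left(12 - \frac{4 i \sqrt{2}}{5}\right)\right) 2 - 75\right)^{2} = \left(\left(-8 + \frac{4 i \sqrt{2}}{5}\right) 2 - 75\right)^{2} = \left(\left(-16 + \frac{8 i \sqrt{2}}{5}\right) - 75\right)^{2} = \left(-91 + \frac{8 i \sqrt{2}}{5}\right)^{2}$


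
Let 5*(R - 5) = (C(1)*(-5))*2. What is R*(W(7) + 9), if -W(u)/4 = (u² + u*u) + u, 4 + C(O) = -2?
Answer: -6987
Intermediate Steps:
C(O) = -6 (C(O) = -4 - 2 = -6)
W(u) = -8*u² - 4*u (W(u) = -4*((u² + u*u) + u) = -4*((u² + u²) + u) = -4*(2*u² + u) = -4*(u + 2*u²) = -8*u² - 4*u)
R = 17 (R = 5 + (-6*(-5)*2)/5 = 5 + (30*2)/5 = 5 + (⅕)*60 = 5 + 12 = 17)
R*(W(7) + 9) = 17*(-4*7*(1 + 2*7) + 9) = 17*(-4*7*(1 + 14) + 9) = 17*(-4*7*15 + 9) = 17*(-420 + 9) = 17*(-411) = -6987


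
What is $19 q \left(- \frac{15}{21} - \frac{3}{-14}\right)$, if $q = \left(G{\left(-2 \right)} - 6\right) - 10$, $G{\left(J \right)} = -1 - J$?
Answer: $\frac{285}{2} \approx 142.5$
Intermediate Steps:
$q = -15$ ($q = \left(\left(-1 - -2\right) - 6\right) - 10 = \left(\left(-1 + 2\right) - 6\right) - 10 = \left(1 - 6\right) - 10 = -5 - 10 = -15$)
$19 q \left(- \frac{15}{21} - \frac{3}{-14}\right) = 19 \left(-15\right) \left(- \frac{15}{21} - \frac{3}{-14}\right) = - 285 \left(\left(-15\right) \frac{1}{21} - - \frac{3}{14}\right) = - 285 \left(- \frac{5}{7} + \frac{3}{14}\right) = \left(-285\right) \left(- \frac{1}{2}\right) = \frac{285}{2}$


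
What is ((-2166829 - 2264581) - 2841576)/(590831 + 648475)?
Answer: -3636493/619653 ≈ -5.8686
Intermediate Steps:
((-2166829 - 2264581) - 2841576)/(590831 + 648475) = (-4431410 - 2841576)/1239306 = -7272986*1/1239306 = -3636493/619653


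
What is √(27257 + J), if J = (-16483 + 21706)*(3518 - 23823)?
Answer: I*√106025758 ≈ 10297.0*I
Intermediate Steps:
J = -106053015 (J = 5223*(-20305) = -106053015)
√(27257 + J) = √(27257 - 106053015) = √(-106025758) = I*√106025758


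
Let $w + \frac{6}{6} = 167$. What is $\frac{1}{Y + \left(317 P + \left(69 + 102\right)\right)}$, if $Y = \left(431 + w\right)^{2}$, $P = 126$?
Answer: $\frac{1}{396522} \approx 2.5219 \cdot 10^{-6}$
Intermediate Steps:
$w = 166$ ($w = -1 + 167 = 166$)
$Y = 356409$ ($Y = \left(431 + 166\right)^{2} = 597^{2} = 356409$)
$\frac{1}{Y + \left(317 P + \left(69 + 102\right)\right)} = \frac{1}{356409 + \left(317 \cdot 126 + \left(69 + 102\right)\right)} = \frac{1}{356409 + \left(39942 + 171\right)} = \frac{1}{356409 + 40113} = \frac{1}{396522}$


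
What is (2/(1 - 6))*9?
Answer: -18/5 ≈ -3.6000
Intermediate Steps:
(2/(1 - 6))*9 = (2/(-5))*9 = (2*(-⅕))*9 = -⅖*9 = -18/5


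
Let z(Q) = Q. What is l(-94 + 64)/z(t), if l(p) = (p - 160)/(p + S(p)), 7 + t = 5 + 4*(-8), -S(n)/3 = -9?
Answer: -95/51 ≈ -1.8627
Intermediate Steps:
S(n) = 27 (S(n) = -3*(-9) = 27)
t = -34 (t = -7 + (5 + 4*(-8)) = -7 + (5 - 32) = -7 - 27 = -34)
l(p) = (-160 + p)/(27 + p) (l(p) = (p - 160)/(p + 27) = (-160 + p)/(27 + p))
l(-94 + 64)/z(t) = ((-160 + (-94 + 64))/(27 + (-94 + 64)))/(-34) = ((-160 - 30)/(27 - 30))*(-1/34) = (-190/(-3))*(-1/34) = -1/3*(-190)*(-1/34) = (190/3)*(-1/34) = -95/51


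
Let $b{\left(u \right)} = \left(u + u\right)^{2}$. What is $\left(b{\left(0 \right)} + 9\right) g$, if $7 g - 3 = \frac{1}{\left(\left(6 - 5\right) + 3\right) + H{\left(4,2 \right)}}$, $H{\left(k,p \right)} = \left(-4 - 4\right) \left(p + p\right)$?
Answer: $\frac{747}{196} \approx 3.8112$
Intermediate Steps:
$b{\left(u \right)} = 4 u^{2}$ ($b{\left(u \right)} = \left(2 u\right)^{2} = 4 u^{2}$)
$H{\left(k,p \right)} = - 16 p$ ($H{\left(k,p \right)} = - 8 \cdot 2 p = - 16 p$)
$g = \frac{83}{196}$ ($g = \frac{3}{7} + \frac{1}{7 \left(\left(\left(6 - 5\right) + 3\right) - 32\right)} = \frac{3}{7} + \frac{1}{7 \left(\left(1 + 3\right) - 32\right)} = \frac{3}{7} + \frac{1}{7 \left(4 - 32\right)} = \frac{3}{7} + \frac{1}{7 \left(-28\right)} = \frac{3}{7} + \frac{1}{7} \left(- \frac{1}{28}\right) = \frac{3}{7} - \frac{1}{196} = \frac{83}{196} \approx 0.42347$)
$\left(b{\left(0 \right)} + 9\right) g = \left(4 \cdot 0^{2} + 9\right) \frac{83}{196} = \left(4 \cdot 0 + 9\right) \frac{83}{196} = \left(0 + 9\right) \frac{83}{196} = 9 \cdot \frac{83}{196} = \frac{747}{196}$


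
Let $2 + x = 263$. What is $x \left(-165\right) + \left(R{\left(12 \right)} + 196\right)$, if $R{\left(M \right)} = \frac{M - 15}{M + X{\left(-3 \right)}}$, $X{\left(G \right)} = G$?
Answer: $- \frac{128608}{3} \approx -42869.0$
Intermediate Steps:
$x = 261$ ($x = -2 + 263 = 261$)
$R{\left(M \right)} = \frac{-15 + M}{-3 + M}$ ($R{\left(M \right)} = \frac{M - 15}{M - 3} = \frac{-15 + M}{-3 + M}$)
$x \left(-165\right) + \left(R{\left(12 \right)} + 196\right) = 261 \left(-165\right) + \left(\frac{-15 + 12}{-3 + 12} + 196\right) = -43065 + \left(\frac{1}{9} \left(-3\right) + 196\right) = -43065 + \left(- \frac{1}{3} + 196\right) = -43065 + \frac{587}{3} = - \frac{128608}{3}$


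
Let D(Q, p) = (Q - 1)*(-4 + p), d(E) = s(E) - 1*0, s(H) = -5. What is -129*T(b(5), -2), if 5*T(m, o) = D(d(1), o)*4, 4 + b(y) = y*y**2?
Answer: -18576/5 ≈ -3715.2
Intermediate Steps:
d(E) = -5 (d(E) = -5 - 1*0 = -5 + 0 = -5)
D(Q, p) = (-1 + Q)*(-4 + p)
b(y) = -4 + y**3 (b(y) = -4 + y*y**2 = -4 + y**3)
T(m, o) = 96/5 - 24*o/5 (T(m, o) = ((4 - o - 4*(-5) - 5*o)*4)/5 = ((4 - o + 20 - 5*o)*4)/5 = ((24 - 6*o)*4)/5 = (96 - 24*o)/5 = 96/5 - 24*o/5)
-129*T(b(5), -2) = -129*(96/5 - 24/5*(-2)) = -129*(96/5 + 48/5) = -129*144/5 = -18576/5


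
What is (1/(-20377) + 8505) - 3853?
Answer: 94793803/20377 ≈ 4652.0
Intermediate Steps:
(1/(-20377) + 8505) - 3853 = (-1/20377 + 8505) - 3853 = 173306384/20377 - 3853 = 94793803/20377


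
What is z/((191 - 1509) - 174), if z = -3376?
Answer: 844/373 ≈ 2.2627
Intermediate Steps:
z/((191 - 1509) - 174) = -3376/((191 - 1509) - 174) = -3376/(-1318 - 174) = -3376/(-1492) = -3376*(-1/1492) = 844/373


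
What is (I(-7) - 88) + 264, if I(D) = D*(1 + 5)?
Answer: 134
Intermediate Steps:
I(D) = 6*D (I(D) = D*6 = 6*D)
(I(-7) - 88) + 264 = (6*(-7) - 88) + 264 = (-42 - 88) + 264 = -130 + 264 = 134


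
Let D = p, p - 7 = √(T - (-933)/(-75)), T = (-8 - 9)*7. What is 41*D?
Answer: 287 + 41*I*√3286/5 ≈ 287.0 + 470.05*I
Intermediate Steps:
T = -119 (T = -17*7 = -119)
p = 7 + I*√3286/5 (p = 7 + √(-119 - (-933)/(-75)) = 7 + √(-119 - (-933)*(-1)/75) = 7 + √(-119 - 1*311/25) = 7 + √(-119 - 311/25) = 7 + √(-3286/25) = 7 + I*√3286/5 ≈ 7.0 + 11.465*I)
D = 7 + I*√3286/5 ≈ 7.0 + 11.465*I
41*D = 41*(7 + I*√3286/5) = 287 + 41*I*√3286/5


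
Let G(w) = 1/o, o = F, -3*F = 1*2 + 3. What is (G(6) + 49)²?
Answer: 58564/25 ≈ 2342.6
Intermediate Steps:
F = -5/3 (F = -(1*2 + 3)/3 = -(2 + 3)/3 = -⅓*5 = -5/3 ≈ -1.6667)
o = -5/3 ≈ -1.6667
G(w) = -⅗ (G(w) = 1/(-5/3) = -⅗)
(G(6) + 49)² = (-⅗ + 49)² = (242/5)² = 58564/25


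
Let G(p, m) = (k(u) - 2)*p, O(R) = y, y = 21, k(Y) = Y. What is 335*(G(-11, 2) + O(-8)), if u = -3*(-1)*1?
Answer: 3350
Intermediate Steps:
u = 3 (u = 3*1 = 3)
O(R) = 21
G(p, m) = p (G(p, m) = (3 - 2)*p = 1*p = p)
335*(G(-11, 2) + O(-8)) = 335*(-11 + 21) = 335*10 = 3350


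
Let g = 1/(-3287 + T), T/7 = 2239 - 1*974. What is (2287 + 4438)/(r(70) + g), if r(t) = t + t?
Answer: 37444800/779521 ≈ 48.036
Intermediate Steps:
T = 8855 (T = 7*(2239 - 1*974) = 7*(2239 - 974) = 7*1265 = 8855)
g = 1/5568 (g = 1/(-3287 + 8855) = 1/5568 ≈ 0.00017960)
r(t) = 2*t
(2287 + 4438)/(r(70) + g) = (2287 + 4438)/(2*70 + 1/5568) = 6725/(140 + 1/5568) = 6725/(779521/5568) = 6725*(5568/779521) = 37444800/779521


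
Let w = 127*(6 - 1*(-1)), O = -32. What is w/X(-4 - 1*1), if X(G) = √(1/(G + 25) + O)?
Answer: -1778*I*√355/213 ≈ -157.28*I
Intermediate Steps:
X(G) = √(-32 + 1/(25 + G)) (X(G) = √(1/(G + 25) - 32) = √(1/(25 + G) - 32) = √(-32 + 1/(25 + G)))
w = 889 (w = 127*(6 + 1) = 127*7 = 889)
w/X(-4 - 1*1) = 889/(√((-799 - 32*(-4 - 1*1))/(25 + (-4 - 1*1)))) = 889/(√((-799 - 32*(-4 - 1))/(25 + (-4 - 1)))) = 889/(√((-799 - 32*(-5))/(25 - 5))) = 889/(√((-799 + 160)/20)) = 889/(√((1/20)*(-639))) = 889/(√(-639/20)) = 889/((3*I*√355/10)) = 889*(-2*I*√355/213) = -1778*I*√355/213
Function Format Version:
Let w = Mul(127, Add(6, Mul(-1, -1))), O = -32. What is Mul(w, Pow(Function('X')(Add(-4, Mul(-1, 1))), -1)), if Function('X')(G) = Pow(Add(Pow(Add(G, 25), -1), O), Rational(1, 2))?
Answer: Mul(Rational(-1778, 213), I, Pow(355, Rational(1, 2))) ≈ Mul(-157.28, I)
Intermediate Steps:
Function('X')(G) = Pow(Add(-32, Pow(Add(25, G), -1)), Rational(1, 2)) (Function('X')(G) = Pow(Add(Pow(Add(G, 25), -1), -32), Rational(1, 2)) = Pow(Add(Pow(Add(25, G), -1), -32), Rational(1, 2)) = Pow(Add(-32, Pow(Add(25, G), -1)), Rational(1, 2)))
w = 889 (w = Mul(127, Add(6, 1)) = Mul(127, 7) = 889)
Mul(w, Pow(Function('X')(Add(-4, Mul(-1, 1))), -1)) = Mul(889, Pow(Pow(Mul(Pow(Add(25, Add(-4, Mul(-1, 1))), -1), Add(-799, Mul(-32, Add(-4, Mul(-1, 1))))), Rational(1, 2)), -1)) = Mul(889, Pow(Pow(Mul(Pow(Add(25, Add(-4, -1)), -1), Add(-799, Mul(-32, Add(-4, -1)))), Rational(1, 2)), -1)) = Mul(889, Pow(Pow(Mul(Pow(Add(25, -5), -1), Add(-799, Mul(-32, -5))), Rational(1, 2)), -1)) = Mul(889, Pow(Pow(Mul(Pow(20, -1), Add(-799, 160)), Rational(1, 2)), -1)) = Mul(889, Pow(Pow(Mul(Rational(1, 20), -639), Rational(1, 2)), -1)) = Mul(889, Pow(Pow(Rational(-639, 20), Rational(1, 2)), -1)) = Mul(889, Pow(Mul(Rational(3, 10), I, Pow(355, Rational(1, 2))), -1)) = Mul(889, Mul(Rational(-2, 213), I, Pow(355, Rational(1, 2)))) = Mul(Rational(-1778, 213), I, Pow(355, Rational(1, 2)))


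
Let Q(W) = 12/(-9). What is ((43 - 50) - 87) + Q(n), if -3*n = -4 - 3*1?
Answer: -286/3 ≈ -95.333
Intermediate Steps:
n = 7/3 (n = -(-4 - 3*1)/3 = -(-4 - 3)/3 = -⅓*(-7) = 7/3 ≈ 2.3333)
Q(W) = -4/3 (Q(W) = 12*(-⅑) = -4/3)
((43 - 50) - 87) + Q(n) = ((43 - 50) - 87) - 4/3 = (-7 - 87) - 4/3 = -94 - 4/3 = -286/3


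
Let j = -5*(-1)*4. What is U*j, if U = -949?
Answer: -18980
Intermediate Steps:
j = 20 (j = 5*4 = 20)
U*j = -949*20 = -18980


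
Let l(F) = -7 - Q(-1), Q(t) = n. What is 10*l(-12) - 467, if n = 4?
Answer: -577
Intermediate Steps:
Q(t) = 4
l(F) = -11 (l(F) = -7 - 1*4 = -7 - 4 = -11)
10*l(-12) - 467 = 10*(-11) - 467 = -110 - 467 = -577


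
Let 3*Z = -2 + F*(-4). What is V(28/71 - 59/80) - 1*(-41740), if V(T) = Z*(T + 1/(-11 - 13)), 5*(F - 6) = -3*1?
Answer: 5334758863/127800 ≈ 41743.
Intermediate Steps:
F = 27/5 (F = 6 + (-3*1)/5 = 6 + (⅕)*(-3) = 6 - ⅗ = 27/5 ≈ 5.4000)
Z = -118/15 (Z = (-2 + (27/5)*(-4))/3 = (-2 - 108/5)/3 = (⅓)*(-118/5) = -118/15 ≈ -7.8667)
V(T) = 59/180 - 118*T/15 (V(T) = -118*(T + 1/(-11 - 13))/15 = -118*(T + 1/(-24))/15 = -118*(T - 1/24)/15 = -118*(-1/24 + T)/15 = 59/180 - 118*T/15)
V(28/71 - 59/80) - 1*(-41740) = (59/180 - 118*(28/71 - 59/80)/15) - 1*(-41740) = (59/180 - 118*(28*(1/71) - 59*1/80)/15) + 41740 = (59/180 - 118*(28/71 - 59/80)/15) + 41740 = (59/180 - 118/15*(-1949/5680)) + 41740 = (59/180 + 114991/42600) + 41740 = 386863/127800 + 41740 = 5334758863/127800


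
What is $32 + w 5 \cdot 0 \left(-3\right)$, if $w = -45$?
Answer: $32$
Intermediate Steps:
$32 + w 5 \cdot 0 \left(-3\right) = 32 - 45 \cdot 5 \cdot 0 \left(-3\right) = 32 - 45 \cdot 0 \left(-3\right) = 32 - 0 = 32 + 0 = 32$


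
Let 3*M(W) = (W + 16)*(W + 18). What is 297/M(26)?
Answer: 27/56 ≈ 0.48214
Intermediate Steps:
M(W) = (16 + W)*(18 + W)/3 (M(W) = ((W + 16)*(W + 18))/3 = ((16 + W)*(18 + W))/3 = (16 + W)*(18 + W)/3)
297/M(26) = 297/(96 + (⅓)*26² + (34/3)*26) = 297/(96 + (⅓)*676 + 884/3) = 297/(96 + 676/3 + 884/3) = 297/616 = 297*(1/616) = 27/56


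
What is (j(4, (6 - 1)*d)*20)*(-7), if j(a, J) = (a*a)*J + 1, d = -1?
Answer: 11060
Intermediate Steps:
j(a, J) = 1 + J*a**2 (j(a, J) = a**2*J + 1 = J*a**2 + 1 = 1 + J*a**2)
(j(4, (6 - 1)*d)*20)*(-7) = ((1 + ((6 - 1)*(-1))*4**2)*20)*(-7) = ((1 + (5*(-1))*16)*20)*(-7) = ((1 - 5*16)*20)*(-7) = ((1 - 80)*20)*(-7) = -79*20*(-7) = -1580*(-7) = 11060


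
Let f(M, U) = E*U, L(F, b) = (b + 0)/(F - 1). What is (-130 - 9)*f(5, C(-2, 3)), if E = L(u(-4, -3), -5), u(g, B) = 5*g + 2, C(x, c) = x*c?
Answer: 4170/19 ≈ 219.47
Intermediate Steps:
C(x, c) = c*x
u(g, B) = 2 + 5*g
L(F, b) = b/(-1 + F)
E = 5/19 (E = -5/(-1 + (2 + 5*(-4))) = -5/(-1 + (2 - 20)) = -5/(-1 - 18) = -5/(-19) = -5*(-1/19) = 5/19 ≈ 0.26316)
f(M, U) = 5*U/19
(-130 - 9)*f(5, C(-2, 3)) = (-130 - 9)*(5*(3*(-2))/19) = -695*(-6)/19 = -139*(-30/19) = 4170/19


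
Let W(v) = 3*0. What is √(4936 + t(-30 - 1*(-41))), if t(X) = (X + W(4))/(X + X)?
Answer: 3*√2194/2 ≈ 70.260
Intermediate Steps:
W(v) = 0
t(X) = ½ (t(X) = (X + 0)/(X + X) = X/((2*X)) = X*(1/(2*X)) = ½)
√(4936 + t(-30 - 1*(-41))) = √(4936 + ½) = √(9873/2) = 3*√2194/2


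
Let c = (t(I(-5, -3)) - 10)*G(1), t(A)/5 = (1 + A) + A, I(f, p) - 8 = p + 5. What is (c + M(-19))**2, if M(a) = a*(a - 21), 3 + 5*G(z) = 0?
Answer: 494209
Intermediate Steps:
G(z) = -3/5 (G(z) = -3/5 + (1/5)*0 = -3/5 + 0 = -3/5)
I(f, p) = 13 + p (I(f, p) = 8 + (p + 5) = 8 + (5 + p) = 13 + p)
t(A) = 5 + 10*A (t(A) = 5*((1 + A) + A) = 5*(1 + 2*A) = 5 + 10*A)
M(a) = a*(-21 + a)
c = -57 (c = ((5 + 10*(13 - 3)) - 10)*(-3/5) = ((5 + 10*10) - 10)*(-3/5) = ((5 + 100) - 10)*(-3/5) = (105 - 10)*(-3/5) = 95*(-3/5) = -57)
(c + M(-19))**2 = (-57 - 19*(-21 - 19))**2 = (-57 - 19*(-40))**2 = (-57 + 760)**2 = 703**2 = 494209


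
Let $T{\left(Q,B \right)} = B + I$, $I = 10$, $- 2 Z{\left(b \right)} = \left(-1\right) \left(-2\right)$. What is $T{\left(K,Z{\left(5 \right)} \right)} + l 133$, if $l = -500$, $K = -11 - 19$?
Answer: $-66491$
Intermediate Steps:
$Z{\left(b \right)} = -1$ ($Z{\left(b \right)} = - \frac{\left(-1\right) \left(-2\right)}{2} = \left(- \frac{1}{2}\right) 2 = -1$)
$K = -30$ ($K = -11 - 19 = -30$)
$T{\left(Q,B \right)} = 10 + B$ ($T{\left(Q,B \right)} = B + 10 = 10 + B$)
$T{\left(K,Z{\left(5 \right)} \right)} + l 133 = \left(10 - 1\right) - 66500 = 9 - 66500 = -66491$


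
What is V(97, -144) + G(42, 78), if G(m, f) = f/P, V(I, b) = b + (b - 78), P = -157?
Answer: -57540/157 ≈ -366.50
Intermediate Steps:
V(I, b) = -78 + 2*b (V(I, b) = b + (-78 + b) = -78 + 2*b)
G(m, f) = -f/157 (G(m, f) = f/(-157) = f*(-1/157) = -f/157)
V(97, -144) + G(42, 78) = (-78 + 2*(-144)) - 1/157*78 = (-78 - 288) - 78/157 = -366 - 78/157 = -57540/157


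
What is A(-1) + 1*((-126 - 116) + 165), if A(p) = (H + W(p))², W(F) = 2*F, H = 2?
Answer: -77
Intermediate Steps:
A(p) = (2 + 2*p)²
A(-1) + 1*((-126 - 116) + 165) = 4*(1 - 1)² + 1*((-126 - 116) + 165) = 4*0² + 1*(-242 + 165) = 4*0 + 1*(-77) = 0 - 77 = -77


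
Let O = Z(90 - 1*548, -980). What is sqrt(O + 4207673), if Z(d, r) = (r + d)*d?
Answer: sqrt(4866277) ≈ 2206.0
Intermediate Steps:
Z(d, r) = d*(d + r) (Z(d, r) = (d + r)*d = d*(d + r))
O = 658604 (O = (90 - 1*548)*((90 - 1*548) - 980) = (90 - 548)*((90 - 548) - 980) = -458*(-458 - 980) = -458*(-1438) = 658604)
sqrt(O + 4207673) = sqrt(658604 + 4207673) = sqrt(4866277)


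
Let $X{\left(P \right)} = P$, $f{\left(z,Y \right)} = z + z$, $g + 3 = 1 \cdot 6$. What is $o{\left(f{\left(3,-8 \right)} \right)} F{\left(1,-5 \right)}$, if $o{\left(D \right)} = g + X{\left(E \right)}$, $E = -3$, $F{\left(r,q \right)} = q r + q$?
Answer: $0$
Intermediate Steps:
$F{\left(r,q \right)} = q + q r$
$g = 3$ ($g = -3 + 1 \cdot 6 = -3 + 6 = 3$)
$f{\left(z,Y \right)} = 2 z$
$o{\left(D \right)} = 0$ ($o{\left(D \right)} = 3 - 3 = 0$)
$o{\left(f{\left(3,-8 \right)} \right)} F{\left(1,-5 \right)} = 0 \left(- 5 \left(1 + 1\right)\right) = 0 \left(\left(-5\right) 2\right) = 0 \left(-10\right) = 0$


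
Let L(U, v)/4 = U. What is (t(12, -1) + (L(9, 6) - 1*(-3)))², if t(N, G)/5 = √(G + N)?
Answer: 1796 + 390*√11 ≈ 3089.5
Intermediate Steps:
t(N, G) = 5*√(G + N)
L(U, v) = 4*U
(t(12, -1) + (L(9, 6) - 1*(-3)))² = (5*√(-1 + 12) + (4*9 - 1*(-3)))² = (5*√11 + (36 + 3))² = (5*√11 + 39)² = (39 + 5*√11)²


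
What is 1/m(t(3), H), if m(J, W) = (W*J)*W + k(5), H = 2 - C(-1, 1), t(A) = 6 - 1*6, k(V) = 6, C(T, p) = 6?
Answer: 1/6 ≈ 0.16667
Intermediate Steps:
t(A) = 0 (t(A) = 6 - 6 = 0)
H = -4 (H = 2 - 1*6 = 2 - 6 = -4)
m(J, W) = 6 + J*W**2 (m(J, W) = (W*J)*W + 6 = (J*W)*W + 6 = J*W**2 + 6 = 6 + J*W**2)
1/m(t(3), H) = 1/(6 + 0*(-4)**2) = 1/(6 + 0*16) = 1/(6 + 0) = 1/6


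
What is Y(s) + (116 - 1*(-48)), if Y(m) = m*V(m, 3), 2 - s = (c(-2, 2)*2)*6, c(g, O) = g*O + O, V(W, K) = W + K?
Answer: 918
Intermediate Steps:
V(W, K) = K + W
c(g, O) = O + O*g (c(g, O) = O*g + O = O + O*g)
s = 26 (s = 2 - (2*(1 - 2))*2*6 = 2 - (2*(-1))*2*6 = 2 - (-2*2)*6 = 2 - (-4)*6 = 2 - 1*(-24) = 2 + 24 = 26)
Y(m) = m*(3 + m)
Y(s) + (116 - 1*(-48)) = 26*(3 + 26) + (116 - 1*(-48)) = 26*29 + (116 + 48) = 754 + 164 = 918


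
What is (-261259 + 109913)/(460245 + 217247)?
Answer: -75673/338746 ≈ -0.22339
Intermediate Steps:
(-261259 + 109913)/(460245 + 217247) = -151346/677492 = -151346*1/677492 = -75673/338746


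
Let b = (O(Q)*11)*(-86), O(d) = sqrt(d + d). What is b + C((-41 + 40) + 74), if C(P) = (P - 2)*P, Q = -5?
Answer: 5183 - 946*I*sqrt(10) ≈ 5183.0 - 2991.5*I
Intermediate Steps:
O(d) = sqrt(2)*sqrt(d) (O(d) = sqrt(2*d) = sqrt(2)*sqrt(d))
b = -946*I*sqrt(10) (b = ((sqrt(2)*sqrt(-5))*11)*(-86) = ((sqrt(2)*(I*sqrt(5)))*11)*(-86) = ((I*sqrt(10))*11)*(-86) = (11*I*sqrt(10))*(-86) = -946*I*sqrt(10) ≈ -2991.5*I)
C(P) = P*(-2 + P) (C(P) = (-2 + P)*P = P*(-2 + P))
b + C((-41 + 40) + 74) = -946*I*sqrt(10) + ((-41 + 40) + 74)*(-2 + ((-41 + 40) + 74)) = -946*I*sqrt(10) + (-1 + 74)*(-2 + (-1 + 74)) = -946*I*sqrt(10) + 73*(-2 + 73) = -946*I*sqrt(10) + 73*71 = -946*I*sqrt(10) + 5183 = 5183 - 946*I*sqrt(10)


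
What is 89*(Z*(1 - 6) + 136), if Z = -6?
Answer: 14774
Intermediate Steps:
89*(Z*(1 - 6) + 136) = 89*(-6*(1 - 6) + 136) = 89*(-6*(-5) + 136) = 89*(30 + 136) = 89*166 = 14774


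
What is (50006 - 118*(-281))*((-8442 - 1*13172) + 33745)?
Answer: 1008862484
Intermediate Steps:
(50006 - 118*(-281))*((-8442 - 1*13172) + 33745) = (50006 + 33158)*((-8442 - 13172) + 33745) = 83164*(-21614 + 33745) = 83164*12131 = 1008862484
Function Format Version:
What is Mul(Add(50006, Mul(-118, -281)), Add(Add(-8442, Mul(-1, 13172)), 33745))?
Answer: 1008862484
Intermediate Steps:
Mul(Add(50006, Mul(-118, -281)), Add(Add(-8442, Mul(-1, 13172)), 33745)) = Mul(Add(50006, 33158), Add(Add(-8442, -13172), 33745)) = Mul(83164, Add(-21614, 33745)) = Mul(83164, 12131) = 1008862484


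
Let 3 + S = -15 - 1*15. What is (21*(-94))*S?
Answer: 65142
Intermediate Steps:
S = -33 (S = -3 + (-15 - 1*15) = -3 + (-15 - 15) = -3 - 30 = -33)
(21*(-94))*S = (21*(-94))*(-33) = -1974*(-33) = 65142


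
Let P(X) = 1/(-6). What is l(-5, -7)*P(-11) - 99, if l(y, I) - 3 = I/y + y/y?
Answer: -999/10 ≈ -99.900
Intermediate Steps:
l(y, I) = 4 + I/y (l(y, I) = 3 + (I/y + y/y) = 3 + (I/y + 1) = 3 + (1 + I/y) = 4 + I/y)
P(X) = -1/6
l(-5, -7)*P(-11) - 99 = (4 - 7/(-5))*(-1/6) - 99 = (4 - 7*(-1/5))*(-1/6) - 99 = (4 + 7/5)*(-1/6) - 99 = (27/5)*(-1/6) - 99 = -9/10 - 99 = -999/10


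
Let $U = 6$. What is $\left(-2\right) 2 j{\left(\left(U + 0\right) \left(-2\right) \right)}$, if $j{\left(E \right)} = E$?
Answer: $48$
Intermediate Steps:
$\left(-2\right) 2 j{\left(\left(U + 0\right) \left(-2\right) \right)} = \left(-2\right) 2 \left(6 + 0\right) \left(-2\right) = - 4 \cdot 6 \left(-2\right) = \left(-4\right) \left(-12\right) = 48$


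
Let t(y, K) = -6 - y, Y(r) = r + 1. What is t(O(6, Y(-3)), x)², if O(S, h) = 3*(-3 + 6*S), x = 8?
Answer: 11025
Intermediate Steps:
Y(r) = 1 + r
O(S, h) = -9 + 18*S
t(O(6, Y(-3)), x)² = (-6 - (-9 + 18*6))² = (-6 - (-9 + 108))² = (-6 - 1*99)² = (-6 - 99)² = (-105)² = 11025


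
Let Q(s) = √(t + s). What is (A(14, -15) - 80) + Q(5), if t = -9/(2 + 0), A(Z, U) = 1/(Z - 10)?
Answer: -319/4 + √2/2 ≈ -79.043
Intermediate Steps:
A(Z, U) = 1/(-10 + Z)
t = -9/2 ≈ -4.5000
Q(s) = √(-9/2 + s)
(A(14, -15) - 80) + Q(5) = (1/(-10 + 14) - 80) + √(-18 + 4*5)/2 = (1/4 - 80) + √(-18 + 20)/2 = (¼ - 80) + √2/2 = -319/4 + √2/2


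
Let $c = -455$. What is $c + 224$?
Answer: $-231$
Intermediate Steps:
$c + 224 = -455 + 224 = -231$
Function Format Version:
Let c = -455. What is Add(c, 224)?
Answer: -231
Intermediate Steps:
Add(c, 224) = Add(-455, 224) = -231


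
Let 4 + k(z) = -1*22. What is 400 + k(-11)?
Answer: 374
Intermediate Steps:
k(z) = -26 (k(z) = -4 - 1*22 = -4 - 22 = -26)
400 + k(-11) = 400 - 26 = 374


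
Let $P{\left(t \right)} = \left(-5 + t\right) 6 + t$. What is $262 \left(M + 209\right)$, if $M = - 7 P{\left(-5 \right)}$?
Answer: $173968$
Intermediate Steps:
$P{\left(t \right)} = -30 + 7 t$ ($P{\left(t \right)} = \left(-30 + 6 t\right) + t = -30 + 7 t$)
$M = 455$ ($M = - 7 \left(-30 + 7 \left(-5\right)\right) = - 7 \left(-30 - 35\right) = \left(-7\right) \left(-65\right) = 455$)
$262 \left(M + 209\right) = 262 \left(455 + 209\right) = 262 \cdot 664 = 173968$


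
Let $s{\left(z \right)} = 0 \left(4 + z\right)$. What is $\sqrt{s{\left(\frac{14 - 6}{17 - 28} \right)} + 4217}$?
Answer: $\sqrt{4217} \approx 64.938$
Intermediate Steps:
$s{\left(z \right)} = 0$
$\sqrt{s{\left(\frac{14 - 6}{17 - 28} \right)} + 4217} = \sqrt{0 + 4217} = \sqrt{4217}$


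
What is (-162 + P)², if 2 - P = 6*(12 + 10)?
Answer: 85264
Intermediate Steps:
P = -130 (P = 2 - 6*(12 + 10) = 2 - 6*22 = 2 - 1*132 = 2 - 132 = -130)
(-162 + P)² = (-162 - 130)² = (-292)² = 85264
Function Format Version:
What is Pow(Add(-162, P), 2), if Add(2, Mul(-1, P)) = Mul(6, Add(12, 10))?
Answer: 85264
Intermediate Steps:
P = -130 (P = Add(2, Mul(-1, Mul(6, Add(12, 10)))) = Add(2, Mul(-1, Mul(6, 22))) = Add(2, Mul(-1, 132)) = Add(2, -132) = -130)
Pow(Add(-162, P), 2) = Pow(Add(-162, -130), 2) = Pow(-292, 2) = 85264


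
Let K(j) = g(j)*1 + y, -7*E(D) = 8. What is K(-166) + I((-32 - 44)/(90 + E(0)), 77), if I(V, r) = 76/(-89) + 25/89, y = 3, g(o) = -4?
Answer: -140/89 ≈ -1.5730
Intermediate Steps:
E(D) = -8/7 (E(D) = -1/7*8 = -8/7)
K(j) = -1 (K(j) = -4*1 + 3 = -4 + 3 = -1)
I(V, r) = -51/89 (I(V, r) = 76*(-1/89) + 25*(1/89) = -76/89 + 25/89 = -51/89)
K(-166) + I((-32 - 44)/(90 + E(0)), 77) = -1 - 51/89 = -140/89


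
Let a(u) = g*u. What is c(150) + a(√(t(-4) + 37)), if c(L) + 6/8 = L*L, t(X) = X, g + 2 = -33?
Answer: 89997/4 - 35*√33 ≈ 22298.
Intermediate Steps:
g = -35 (g = -2 - 33 = -35)
a(u) = -35*u
c(L) = -¾ + L² (c(L) = -¾ + L*L = -¾ + L²)
c(150) + a(√(t(-4) + 37)) = (-¾ + 150²) - 35*√(-4 + 37) = (-¾ + 22500) - 35*√33 = 89997/4 - 35*√33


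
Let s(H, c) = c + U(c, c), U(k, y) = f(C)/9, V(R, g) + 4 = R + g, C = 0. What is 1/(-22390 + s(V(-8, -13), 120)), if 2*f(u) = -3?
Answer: -6/133621 ≈ -4.4903e-5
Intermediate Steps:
f(u) = -3/2 (f(u) = (½)*(-3) = -3/2)
V(R, g) = -4 + R + g (V(R, g) = -4 + (R + g) = -4 + R + g)
U(k, y) = -⅙ (U(k, y) = -3/2/9 = -3/2*⅑ = -⅙)
s(H, c) = -⅙ + c (s(H, c) = c - ⅙ = -⅙ + c)
1/(-22390 + s(V(-8, -13), 120)) = 1/(-22390 + (-⅙ + 120)) = 1/(-22390 + 719/6) = 1/(-133621/6) = -6/133621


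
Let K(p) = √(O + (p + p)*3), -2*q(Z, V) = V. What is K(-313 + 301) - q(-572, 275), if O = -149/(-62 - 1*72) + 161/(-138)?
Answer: 275/2 + I*√2911083/201 ≈ 137.5 + 8.4885*I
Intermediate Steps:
O = -11/201 (O = -149/(-62 - 72) + 161*(-1/138) = -149/(-134) - 7/6 = -149*(-1/134) - 7/6 = 149/134 - 7/6 = -11/201 ≈ -0.054726)
q(Z, V) = -V/2
K(p) = √(-11/201 + 6*p) (K(p) = √(-11/201 + (p + p)*3) = √(-11/201 + (2*p)*3) = √(-11/201 + 6*p))
K(-313 + 301) - q(-572, 275) = √(-2211 + 242406*(-313 + 301))/201 - (-1)*275/2 = √(-2211 + 242406*(-12))/201 - 1*(-275/2) = √(-2211 - 2908872)/201 + 275/2 = √(-2911083)/201 + 275/2 = (I*√2911083)/201 + 275/2 = I*√2911083/201 + 275/2 = 275/2 + I*√2911083/201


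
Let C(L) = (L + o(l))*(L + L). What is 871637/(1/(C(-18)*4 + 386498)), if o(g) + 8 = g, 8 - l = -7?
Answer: 338266630234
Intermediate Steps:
l = 15 (l = 8 - 1*(-7) = 8 + 7 = 15)
o(g) = -8 + g
C(L) = 2*L*(7 + L) (C(L) = (L + (-8 + 15))*(L + L) = (L + 7)*(2*L) = (7 + L)*(2*L) = 2*L*(7 + L))
871637/(1/(C(-18)*4 + 386498)) = 871637/(1/((2*(-18)*(7 - 18))*4 + 386498)) = 871637/(1/((2*(-18)*(-11))*4 + 386498)) = 871637/(1/(396*4 + 386498)) = 871637/(1/(1584 + 386498)) = 871637/(1/388082) = 871637*388082 = 338266630234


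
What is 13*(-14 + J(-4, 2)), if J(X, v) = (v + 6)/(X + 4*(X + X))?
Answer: -1664/9 ≈ -184.89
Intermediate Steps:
J(X, v) = (6 + v)/(9*X) (J(X, v) = (6 + v)/(X + 4*(2*X)) = (6 + v)/(X + 8*X) = (6 + v)/((9*X)) = (6 + v)*(1/(9*X)) = (6 + v)/(9*X))
13*(-14 + J(-4, 2)) = 13*(-14 + (⅑)*(6 + 2)/(-4)) = 13*(-14 + (⅑)*(-¼)*8) = 13*(-14 - 2/9) = 13*(-128/9) = -1664/9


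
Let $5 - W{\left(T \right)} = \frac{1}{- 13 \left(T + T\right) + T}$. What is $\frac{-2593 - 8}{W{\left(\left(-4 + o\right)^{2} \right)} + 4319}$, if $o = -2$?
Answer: $- \frac{2340900}{3891601} \approx -0.60153$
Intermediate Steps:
$W{\left(T \right)} = 5 + \frac{1}{25 T}$ ($W{\left(T \right)} = 5 - \frac{1}{- 13 \left(T + T\right) + T} = 5 - \frac{1}{- 13 \cdot 2 T + T} = 5 - \frac{1}{- 26 T + T} = 5 - \frac{1}{\left(-25\right) T} = 5 - - \frac{1}{25 T} = 5 + \frac{1}{25 T}$)
$\frac{-2593 - 8}{W{\left(\left(-4 + o\right)^{2} \right)} + 4319} = \frac{-2593 - 8}{\left(5 + \frac{1}{25 \left(-4 - 2\right)^{2}}\right) + 4319} = - \frac{2601}{\left(5 + \frac{1}{25 \left(-6\right)^{2}}\right) + 4319} = - \frac{2601}{\left(5 + \frac{1}{25 \cdot 36}\right) + 4319} = - \frac{2601}{\left(5 + \frac{1}{25} \cdot \frac{1}{36}\right) + 4319} = - \frac{2601}{\left(5 + \frac{1}{900}\right) + 4319} = - \frac{2601}{\frac{4501}{900} + 4319} = - \frac{2601}{\frac{3891601}{900}} = \left(-2601\right) \frac{900}{3891601} = - \frac{2340900}{3891601}$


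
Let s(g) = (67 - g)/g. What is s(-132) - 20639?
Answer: -2724547/132 ≈ -20641.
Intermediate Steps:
s(g) = (67 - g)/g
s(-132) - 20639 = (67 - 1*(-132))/(-132) - 20639 = -(67 + 132)/132 - 20639 = -1/132*199 - 20639 = -199/132 - 20639 = -2724547/132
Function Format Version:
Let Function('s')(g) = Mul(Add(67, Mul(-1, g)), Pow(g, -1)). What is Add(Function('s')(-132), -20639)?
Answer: Rational(-2724547, 132) ≈ -20641.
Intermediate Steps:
Function('s')(g) = Mul(Pow(g, -1), Add(67, Mul(-1, g)))
Add(Function('s')(-132), -20639) = Add(Mul(Pow(-132, -1), Add(67, Mul(-1, -132))), -20639) = Add(Mul(Rational(-1, 132), Add(67, 132)), -20639) = Add(Mul(Rational(-1, 132), 199), -20639) = Add(Rational(-199, 132), -20639) = Rational(-2724547, 132)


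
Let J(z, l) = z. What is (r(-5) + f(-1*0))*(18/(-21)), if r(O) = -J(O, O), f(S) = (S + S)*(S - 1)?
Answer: -30/7 ≈ -4.2857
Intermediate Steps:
f(S) = 2*S*(-1 + S) (f(S) = (2*S)*(-1 + S) = 2*S*(-1 + S))
r(O) = -O
(r(-5) + f(-1*0))*(18/(-21)) = (-1*(-5) + 2*(-1*0)*(-1 - 1*0))*(18/(-21)) = (5 + 2*0*(-1 + 0))*(18*(-1/21)) = (5 + 2*0*(-1))*(-6/7) = (5 + 0)*(-6/7) = 5*(-6/7) = -30/7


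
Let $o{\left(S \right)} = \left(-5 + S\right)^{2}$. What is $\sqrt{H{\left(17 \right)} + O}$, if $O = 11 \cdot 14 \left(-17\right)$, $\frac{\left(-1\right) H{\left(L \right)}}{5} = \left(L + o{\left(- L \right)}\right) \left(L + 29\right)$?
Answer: $2 i \sqrt{29462} \approx 343.29 i$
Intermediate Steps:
$H{\left(L \right)} = - 5 \left(29 + L\right) \left(L + \left(-5 - L\right)^{2}\right)$ ($H{\left(L \right)} = - 5 \left(L + \left(-5 - L\right)^{2}\right) \left(L + 29\right) = - 5 \left(L + \left(-5 - L\right)^{2}\right) \left(29 + L\right) = - 5 \left(29 + L\right) \left(L + \left(-5 - L\right)^{2}\right)$)
$O = -2618$ ($O = 154 \left(-17\right) = -2618$)
$\sqrt{H{\left(17 \right)} + O} = \sqrt{\left(-3625 - 29240 - 200 \cdot 17^{2} - 5 \cdot 17^{3}\right) - 2618} = \sqrt{\left(-3625 - 29240 - 57800 - 24565\right) - 2618} = \sqrt{-115230 - 2618} = \sqrt{-117848} = 2 i \sqrt{29462}$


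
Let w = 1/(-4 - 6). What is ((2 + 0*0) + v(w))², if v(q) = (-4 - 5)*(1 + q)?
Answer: 3721/100 ≈ 37.210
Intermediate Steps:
w = -⅒ (w = 1/(-10) = -⅒ ≈ -0.10000)
v(q) = -9 - 9*q (v(q) = -9*(1 + q) = -9 - 9*q)
((2 + 0*0) + v(w))² = ((2 + 0*0) + (-9 - 9*(-⅒)))² = ((2 + 0) + (-9 + 9/10))² = (2 - 81/10)² = (-61/10)² = 3721/100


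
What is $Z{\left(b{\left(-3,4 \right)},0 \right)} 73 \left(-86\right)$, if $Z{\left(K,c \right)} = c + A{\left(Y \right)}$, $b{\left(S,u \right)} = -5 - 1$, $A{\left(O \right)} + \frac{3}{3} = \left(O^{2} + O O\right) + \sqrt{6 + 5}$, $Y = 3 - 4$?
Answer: $-6278 - 6278 \sqrt{11} \approx -27100.0$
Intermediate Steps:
$Y = -1$
$A{\left(O \right)} = -1 + \sqrt{11} + 2 O^{2}$ ($A{\left(O \right)} = -1 + \left(\left(O^{2} + O O\right) + \sqrt{6 + 5}\right) = -1 + \left(\left(O^{2} + O^{2}\right) + \sqrt{11}\right) = -1 + \left(2 O^{2} + \sqrt{11}\right) = -1 + \left(\sqrt{11} + 2 O^{2}\right) = -1 + \sqrt{11} + 2 O^{2}$)
$b{\left(S,u \right)} = -6$
$Z{\left(K,c \right)} = 1 + c + \sqrt{11}$ ($Z{\left(K,c \right)} = c + \left(-1 + \sqrt{11} + 2 \left(-1\right)^{2}\right) = c + \left(-1 + \sqrt{11} + 2 \cdot 1\right) = c + \left(-1 + \sqrt{11} + 2\right) = c + \left(1 + \sqrt{11}\right) = 1 + c + \sqrt{11}$)
$Z{\left(b{\left(-3,4 \right)},0 \right)} 73 \left(-86\right) = \left(1 + 0 + \sqrt{11}\right) 73 \left(-86\right) = \left(1 + \sqrt{11}\right) 73 \left(-86\right) = \left(73 + 73 \sqrt{11}\right) \left(-86\right) = -6278 - 6278 \sqrt{11}$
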